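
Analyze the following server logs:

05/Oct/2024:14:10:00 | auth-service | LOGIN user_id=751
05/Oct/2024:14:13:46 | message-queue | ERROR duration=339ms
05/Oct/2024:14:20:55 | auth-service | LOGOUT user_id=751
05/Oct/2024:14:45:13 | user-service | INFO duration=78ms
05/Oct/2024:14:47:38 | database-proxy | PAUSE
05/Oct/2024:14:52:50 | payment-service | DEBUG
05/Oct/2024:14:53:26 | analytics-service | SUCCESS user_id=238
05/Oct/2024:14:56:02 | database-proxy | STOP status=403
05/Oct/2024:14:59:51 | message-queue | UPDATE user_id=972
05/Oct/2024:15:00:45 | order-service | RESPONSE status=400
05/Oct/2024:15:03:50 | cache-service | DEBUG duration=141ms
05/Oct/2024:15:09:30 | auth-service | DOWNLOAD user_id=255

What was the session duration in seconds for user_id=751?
655

To calculate session duration:

1. Find LOGIN event for user_id=751: 05/Oct/2024:14:10:00
2. Find LOGOUT event for user_id=751: 05/Oct/2024:14:20:55
3. Session duration: 05/Oct/2024:14:20:55 - 05/Oct/2024:14:10:00 = 655 seconds (10 minutes)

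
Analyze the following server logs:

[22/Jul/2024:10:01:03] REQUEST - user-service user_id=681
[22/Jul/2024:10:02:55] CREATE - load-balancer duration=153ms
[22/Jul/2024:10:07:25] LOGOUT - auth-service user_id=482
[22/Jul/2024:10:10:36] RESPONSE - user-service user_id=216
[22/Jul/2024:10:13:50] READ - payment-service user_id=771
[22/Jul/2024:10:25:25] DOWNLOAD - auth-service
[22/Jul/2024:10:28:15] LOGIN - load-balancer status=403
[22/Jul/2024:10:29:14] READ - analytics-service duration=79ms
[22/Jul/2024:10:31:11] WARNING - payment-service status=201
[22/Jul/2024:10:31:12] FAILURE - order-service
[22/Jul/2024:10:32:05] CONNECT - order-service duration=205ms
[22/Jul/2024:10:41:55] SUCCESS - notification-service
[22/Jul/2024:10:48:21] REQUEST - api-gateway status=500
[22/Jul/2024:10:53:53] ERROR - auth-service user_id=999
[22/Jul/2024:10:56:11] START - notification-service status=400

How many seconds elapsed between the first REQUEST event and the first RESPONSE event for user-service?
573

To find the time between events:

1. Locate the first REQUEST event for user-service: 22/Jul/2024:10:01:03
2. Locate the first RESPONSE event for user-service: 22/Jul/2024:10:10:36
3. Calculate the difference: 22/Jul/2024:10:10:36 - 22/Jul/2024:10:01:03 = 573 seconds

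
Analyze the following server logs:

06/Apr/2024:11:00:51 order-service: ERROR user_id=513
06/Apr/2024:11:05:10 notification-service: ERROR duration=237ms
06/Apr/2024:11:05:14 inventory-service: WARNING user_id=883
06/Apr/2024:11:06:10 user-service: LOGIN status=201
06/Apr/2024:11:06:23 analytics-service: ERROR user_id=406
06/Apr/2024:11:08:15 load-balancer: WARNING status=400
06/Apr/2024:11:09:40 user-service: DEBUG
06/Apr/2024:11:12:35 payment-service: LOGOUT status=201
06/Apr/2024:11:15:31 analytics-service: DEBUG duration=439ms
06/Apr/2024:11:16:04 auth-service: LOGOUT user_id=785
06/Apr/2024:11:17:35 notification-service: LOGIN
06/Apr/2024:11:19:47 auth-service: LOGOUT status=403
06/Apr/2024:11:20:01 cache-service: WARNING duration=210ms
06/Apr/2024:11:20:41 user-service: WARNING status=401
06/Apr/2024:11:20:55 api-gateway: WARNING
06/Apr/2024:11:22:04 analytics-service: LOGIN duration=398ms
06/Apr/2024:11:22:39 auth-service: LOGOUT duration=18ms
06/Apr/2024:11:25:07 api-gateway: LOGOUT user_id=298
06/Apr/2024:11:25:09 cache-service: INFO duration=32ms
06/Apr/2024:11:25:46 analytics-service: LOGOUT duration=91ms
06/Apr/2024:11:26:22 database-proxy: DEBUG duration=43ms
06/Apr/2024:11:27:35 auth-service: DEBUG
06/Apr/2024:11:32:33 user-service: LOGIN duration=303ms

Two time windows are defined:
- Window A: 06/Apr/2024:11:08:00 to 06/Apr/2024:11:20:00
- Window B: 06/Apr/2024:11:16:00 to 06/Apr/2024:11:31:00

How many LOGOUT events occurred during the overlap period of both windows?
2

To find overlap events:

1. Window A: 06/Apr/2024:11:08:00 to 06/Apr/2024:11:20:00
2. Window B: 06/Apr/2024:11:16:00 to 06/Apr/2024:11:31:00
3. Overlap period: 06/Apr/2024:11:16:00 to 06/Apr/2024:11:20:00
4. Count LOGOUT events in overlap: 2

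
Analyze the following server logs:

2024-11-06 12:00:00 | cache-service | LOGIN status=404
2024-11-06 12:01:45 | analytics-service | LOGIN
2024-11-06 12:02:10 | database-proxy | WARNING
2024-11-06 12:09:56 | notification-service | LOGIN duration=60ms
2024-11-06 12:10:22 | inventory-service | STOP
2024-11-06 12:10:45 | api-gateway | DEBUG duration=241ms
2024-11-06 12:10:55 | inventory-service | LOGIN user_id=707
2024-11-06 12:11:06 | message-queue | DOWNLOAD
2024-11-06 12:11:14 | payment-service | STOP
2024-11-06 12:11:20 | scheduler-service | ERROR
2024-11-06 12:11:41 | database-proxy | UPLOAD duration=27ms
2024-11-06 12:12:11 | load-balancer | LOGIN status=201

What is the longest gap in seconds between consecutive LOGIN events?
491

To find the longest gap:

1. Extract all LOGIN events in chronological order
2. Calculate time differences between consecutive events
3. Find the maximum difference
4. Longest gap: 491 seconds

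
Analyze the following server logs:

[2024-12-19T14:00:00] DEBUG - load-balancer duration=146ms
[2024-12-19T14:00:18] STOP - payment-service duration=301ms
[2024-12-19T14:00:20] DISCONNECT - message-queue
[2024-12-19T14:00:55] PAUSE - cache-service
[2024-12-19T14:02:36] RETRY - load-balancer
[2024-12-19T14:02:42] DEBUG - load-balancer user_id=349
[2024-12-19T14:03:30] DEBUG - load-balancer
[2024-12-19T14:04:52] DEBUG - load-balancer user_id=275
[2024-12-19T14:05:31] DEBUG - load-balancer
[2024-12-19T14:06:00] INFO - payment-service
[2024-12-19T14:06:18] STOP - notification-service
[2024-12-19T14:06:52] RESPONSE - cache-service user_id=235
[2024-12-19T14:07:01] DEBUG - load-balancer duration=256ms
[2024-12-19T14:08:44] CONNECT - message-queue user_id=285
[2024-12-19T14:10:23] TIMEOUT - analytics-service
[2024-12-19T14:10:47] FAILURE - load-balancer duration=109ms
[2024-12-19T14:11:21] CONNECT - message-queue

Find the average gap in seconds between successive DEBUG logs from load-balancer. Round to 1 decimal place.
84.2

To calculate average interval:

1. Find all DEBUG events for load-balancer in order
2. Calculate time gaps between consecutive events
3. Compute mean of gaps: 421 / 5 = 84.2 seconds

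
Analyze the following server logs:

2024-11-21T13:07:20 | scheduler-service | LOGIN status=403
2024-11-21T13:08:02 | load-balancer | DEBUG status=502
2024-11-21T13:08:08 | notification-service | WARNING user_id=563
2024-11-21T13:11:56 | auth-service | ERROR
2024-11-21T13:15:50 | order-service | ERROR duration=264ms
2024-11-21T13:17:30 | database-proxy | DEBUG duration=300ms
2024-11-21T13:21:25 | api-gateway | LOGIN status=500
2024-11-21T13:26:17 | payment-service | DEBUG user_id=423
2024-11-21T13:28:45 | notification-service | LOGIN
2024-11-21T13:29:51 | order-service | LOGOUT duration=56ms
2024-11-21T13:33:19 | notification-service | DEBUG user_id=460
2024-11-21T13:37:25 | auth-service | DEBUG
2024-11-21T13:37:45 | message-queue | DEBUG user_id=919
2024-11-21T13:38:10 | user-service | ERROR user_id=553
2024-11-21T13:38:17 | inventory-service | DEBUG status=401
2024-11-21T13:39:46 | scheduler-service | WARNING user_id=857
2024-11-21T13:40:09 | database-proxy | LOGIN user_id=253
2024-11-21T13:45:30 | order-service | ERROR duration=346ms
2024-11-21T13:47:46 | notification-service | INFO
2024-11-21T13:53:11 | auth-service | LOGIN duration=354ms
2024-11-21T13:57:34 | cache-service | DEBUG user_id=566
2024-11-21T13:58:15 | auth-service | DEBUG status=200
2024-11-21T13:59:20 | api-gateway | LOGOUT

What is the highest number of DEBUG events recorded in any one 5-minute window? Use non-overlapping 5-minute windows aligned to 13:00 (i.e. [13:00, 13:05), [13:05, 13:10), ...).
3

To find the burst window:

1. Divide the log period into non-overlapping 5-minute windows starting at 13:00
2. Count DEBUG events in each window
3. Find the window with maximum count
4. Maximum events in a window: 3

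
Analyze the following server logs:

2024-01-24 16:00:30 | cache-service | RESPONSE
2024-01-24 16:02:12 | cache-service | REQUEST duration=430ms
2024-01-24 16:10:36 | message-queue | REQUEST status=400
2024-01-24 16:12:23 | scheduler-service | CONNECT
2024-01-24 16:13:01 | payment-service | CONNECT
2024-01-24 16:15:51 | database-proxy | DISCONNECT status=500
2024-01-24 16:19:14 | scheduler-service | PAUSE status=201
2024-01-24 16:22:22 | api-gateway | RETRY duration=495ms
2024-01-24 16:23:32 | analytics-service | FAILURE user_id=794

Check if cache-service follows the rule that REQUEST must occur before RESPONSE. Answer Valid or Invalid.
Invalid

To validate ordering:

1. Required order: REQUEST → RESPONSE
2. Rule: REQUEST must occur before RESPONSE
3. Check actual order of events for cache-service
4. Result: Invalid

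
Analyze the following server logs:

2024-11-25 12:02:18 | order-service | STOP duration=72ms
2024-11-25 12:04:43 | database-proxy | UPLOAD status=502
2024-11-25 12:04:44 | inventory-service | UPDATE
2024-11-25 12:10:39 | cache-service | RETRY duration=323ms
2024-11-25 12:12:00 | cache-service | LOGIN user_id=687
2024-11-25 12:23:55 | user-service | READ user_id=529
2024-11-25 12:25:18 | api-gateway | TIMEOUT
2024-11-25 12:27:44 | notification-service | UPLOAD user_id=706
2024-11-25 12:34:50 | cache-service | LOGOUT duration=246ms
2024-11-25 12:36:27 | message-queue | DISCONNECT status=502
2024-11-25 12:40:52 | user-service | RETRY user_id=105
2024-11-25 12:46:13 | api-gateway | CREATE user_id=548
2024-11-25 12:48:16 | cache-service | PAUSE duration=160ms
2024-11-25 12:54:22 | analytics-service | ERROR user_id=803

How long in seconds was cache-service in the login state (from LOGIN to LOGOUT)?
1370

To calculate state duration:

1. Find LOGIN event for cache-service: 2024-11-25 12:12:00
2. Find LOGOUT event for cache-service: 2024-11-25 12:34:50
3. Calculate duration: 2024-11-25 12:34:50 - 2024-11-25 12:12:00 = 1370 seconds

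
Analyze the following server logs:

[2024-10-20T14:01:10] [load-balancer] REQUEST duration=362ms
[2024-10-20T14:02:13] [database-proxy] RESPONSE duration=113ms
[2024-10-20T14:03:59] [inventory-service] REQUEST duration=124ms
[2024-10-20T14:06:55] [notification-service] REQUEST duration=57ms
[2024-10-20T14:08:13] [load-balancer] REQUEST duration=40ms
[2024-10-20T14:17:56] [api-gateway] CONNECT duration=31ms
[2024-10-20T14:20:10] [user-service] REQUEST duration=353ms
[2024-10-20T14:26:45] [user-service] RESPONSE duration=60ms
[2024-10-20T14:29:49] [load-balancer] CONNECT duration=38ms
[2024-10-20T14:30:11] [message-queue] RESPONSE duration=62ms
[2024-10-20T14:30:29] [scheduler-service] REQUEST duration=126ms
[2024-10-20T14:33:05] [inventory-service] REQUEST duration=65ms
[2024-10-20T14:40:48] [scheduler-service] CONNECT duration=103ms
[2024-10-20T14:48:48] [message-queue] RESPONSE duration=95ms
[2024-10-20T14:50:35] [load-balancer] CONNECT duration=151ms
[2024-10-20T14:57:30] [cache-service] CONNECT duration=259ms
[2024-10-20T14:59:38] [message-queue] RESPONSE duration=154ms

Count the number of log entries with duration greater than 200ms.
3

To count timeouts:

1. Threshold: 200ms
2. Extract duration from each log entry
3. Count entries where duration > 200
4. Timeout count: 3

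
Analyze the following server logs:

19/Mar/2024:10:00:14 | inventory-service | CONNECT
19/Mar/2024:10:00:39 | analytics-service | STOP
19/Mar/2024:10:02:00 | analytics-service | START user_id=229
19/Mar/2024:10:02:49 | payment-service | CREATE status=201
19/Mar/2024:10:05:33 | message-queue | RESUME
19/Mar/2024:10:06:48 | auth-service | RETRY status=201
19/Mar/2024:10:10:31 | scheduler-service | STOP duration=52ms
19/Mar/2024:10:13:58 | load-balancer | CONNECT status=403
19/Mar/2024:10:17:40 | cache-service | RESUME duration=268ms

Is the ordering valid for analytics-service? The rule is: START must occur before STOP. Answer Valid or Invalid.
Invalid

To validate ordering:

1. Required order: START → STOP
2. Rule: START must occur before STOP
3. Check actual order of events for analytics-service
4. Result: Invalid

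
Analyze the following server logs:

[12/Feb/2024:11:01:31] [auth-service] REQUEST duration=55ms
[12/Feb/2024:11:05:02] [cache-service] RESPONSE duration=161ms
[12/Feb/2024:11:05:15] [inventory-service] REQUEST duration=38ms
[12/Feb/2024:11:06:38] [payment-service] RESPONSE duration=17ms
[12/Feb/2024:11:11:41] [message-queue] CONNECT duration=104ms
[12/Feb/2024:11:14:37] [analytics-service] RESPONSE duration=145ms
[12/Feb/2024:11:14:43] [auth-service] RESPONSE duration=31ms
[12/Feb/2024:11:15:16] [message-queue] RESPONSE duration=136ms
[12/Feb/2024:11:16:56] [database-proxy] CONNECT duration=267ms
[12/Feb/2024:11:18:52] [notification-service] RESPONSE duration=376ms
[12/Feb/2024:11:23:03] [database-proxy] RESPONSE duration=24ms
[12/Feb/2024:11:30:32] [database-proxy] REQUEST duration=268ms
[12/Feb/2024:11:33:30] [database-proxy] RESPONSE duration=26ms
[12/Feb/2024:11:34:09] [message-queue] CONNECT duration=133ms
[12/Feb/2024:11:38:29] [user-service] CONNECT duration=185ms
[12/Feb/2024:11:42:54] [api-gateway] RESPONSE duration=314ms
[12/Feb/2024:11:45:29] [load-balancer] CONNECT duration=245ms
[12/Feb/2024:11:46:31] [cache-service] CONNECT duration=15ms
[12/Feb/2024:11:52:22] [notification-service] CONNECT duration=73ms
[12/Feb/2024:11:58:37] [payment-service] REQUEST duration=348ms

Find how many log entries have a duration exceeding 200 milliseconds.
6

To count timeouts:

1. Threshold: 200ms
2. Extract duration from each log entry
3. Count entries where duration > 200
4. Timeout count: 6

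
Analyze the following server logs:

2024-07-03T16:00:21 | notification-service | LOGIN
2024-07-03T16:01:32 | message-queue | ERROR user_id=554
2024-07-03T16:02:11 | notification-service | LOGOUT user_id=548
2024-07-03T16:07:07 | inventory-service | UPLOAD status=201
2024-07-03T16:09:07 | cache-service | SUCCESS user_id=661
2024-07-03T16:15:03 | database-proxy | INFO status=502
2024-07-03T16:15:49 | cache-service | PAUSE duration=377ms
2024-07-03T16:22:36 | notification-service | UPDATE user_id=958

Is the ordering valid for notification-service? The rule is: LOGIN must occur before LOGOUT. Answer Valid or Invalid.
Valid

To validate ordering:

1. Required order: LOGIN → LOGOUT
2. Rule: LOGIN must occur before LOGOUT
3. Check actual order of events for notification-service
4. Result: Valid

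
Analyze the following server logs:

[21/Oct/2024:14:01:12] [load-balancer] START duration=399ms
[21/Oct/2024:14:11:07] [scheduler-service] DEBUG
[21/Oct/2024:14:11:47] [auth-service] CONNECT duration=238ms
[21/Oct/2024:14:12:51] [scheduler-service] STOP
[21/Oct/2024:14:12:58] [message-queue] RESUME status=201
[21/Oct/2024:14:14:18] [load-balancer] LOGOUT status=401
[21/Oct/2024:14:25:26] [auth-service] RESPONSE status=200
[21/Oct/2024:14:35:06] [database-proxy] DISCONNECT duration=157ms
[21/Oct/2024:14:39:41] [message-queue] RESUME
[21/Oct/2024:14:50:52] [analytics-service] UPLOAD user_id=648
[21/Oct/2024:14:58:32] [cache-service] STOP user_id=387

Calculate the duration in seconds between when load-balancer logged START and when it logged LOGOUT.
786

To find the time between events:

1. Locate the first START event for load-balancer: 21/Oct/2024:14:01:12
2. Locate the first LOGOUT event for load-balancer: 21/Oct/2024:14:14:18
3. Calculate the difference: 21/Oct/2024:14:14:18 - 21/Oct/2024:14:01:12 = 786 seconds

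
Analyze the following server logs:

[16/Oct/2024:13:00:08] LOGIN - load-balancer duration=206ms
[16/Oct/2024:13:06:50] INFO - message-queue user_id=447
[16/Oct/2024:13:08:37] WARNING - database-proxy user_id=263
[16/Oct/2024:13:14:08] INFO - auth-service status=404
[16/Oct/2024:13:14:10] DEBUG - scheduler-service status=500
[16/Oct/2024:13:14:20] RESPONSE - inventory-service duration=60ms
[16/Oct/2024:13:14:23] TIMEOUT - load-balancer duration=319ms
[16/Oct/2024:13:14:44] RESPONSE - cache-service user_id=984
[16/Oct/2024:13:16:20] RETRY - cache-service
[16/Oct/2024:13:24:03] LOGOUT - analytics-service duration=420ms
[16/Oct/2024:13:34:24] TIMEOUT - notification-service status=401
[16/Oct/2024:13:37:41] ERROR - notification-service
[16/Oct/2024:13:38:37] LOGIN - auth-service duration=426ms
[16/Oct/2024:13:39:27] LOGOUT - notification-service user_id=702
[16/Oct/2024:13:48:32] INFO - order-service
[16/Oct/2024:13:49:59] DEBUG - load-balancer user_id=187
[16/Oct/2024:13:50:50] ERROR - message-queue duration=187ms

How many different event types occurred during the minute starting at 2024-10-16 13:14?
4

To count unique event types:

1. Filter events in the minute starting at 2024-10-16 13:14
2. Extract event types from matching entries
3. Count unique types: 4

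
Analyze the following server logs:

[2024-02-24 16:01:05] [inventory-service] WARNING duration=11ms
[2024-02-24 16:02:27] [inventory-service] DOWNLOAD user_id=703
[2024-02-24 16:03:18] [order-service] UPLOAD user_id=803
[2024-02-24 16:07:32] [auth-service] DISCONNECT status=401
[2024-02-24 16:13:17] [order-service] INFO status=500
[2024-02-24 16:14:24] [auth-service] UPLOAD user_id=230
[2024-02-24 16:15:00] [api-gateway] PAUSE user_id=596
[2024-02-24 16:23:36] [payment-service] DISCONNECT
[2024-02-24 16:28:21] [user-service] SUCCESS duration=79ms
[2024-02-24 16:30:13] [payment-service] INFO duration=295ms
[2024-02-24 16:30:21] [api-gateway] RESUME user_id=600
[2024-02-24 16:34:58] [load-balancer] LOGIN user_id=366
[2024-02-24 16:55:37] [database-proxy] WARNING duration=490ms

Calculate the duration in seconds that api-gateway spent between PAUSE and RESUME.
921

To calculate state duration:

1. Find PAUSE event for api-gateway: 2024-02-24 16:15:00
2. Find RESUME event for api-gateway: 2024-02-24 16:30:21
3. Calculate duration: 2024-02-24 16:30:21 - 2024-02-24 16:15:00 = 921 seconds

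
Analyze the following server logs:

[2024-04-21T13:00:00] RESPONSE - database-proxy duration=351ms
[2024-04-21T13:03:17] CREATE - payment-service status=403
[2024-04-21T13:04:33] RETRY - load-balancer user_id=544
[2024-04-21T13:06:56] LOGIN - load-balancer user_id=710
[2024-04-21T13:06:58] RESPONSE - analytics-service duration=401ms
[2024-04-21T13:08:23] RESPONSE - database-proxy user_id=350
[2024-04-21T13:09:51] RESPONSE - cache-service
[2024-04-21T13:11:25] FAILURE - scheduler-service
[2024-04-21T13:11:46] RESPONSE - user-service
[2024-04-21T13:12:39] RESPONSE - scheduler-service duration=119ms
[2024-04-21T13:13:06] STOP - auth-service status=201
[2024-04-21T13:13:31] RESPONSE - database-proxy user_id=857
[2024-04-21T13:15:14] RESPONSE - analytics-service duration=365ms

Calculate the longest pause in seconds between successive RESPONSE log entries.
418

To find the longest gap:

1. Extract all RESPONSE events in chronological order
2. Calculate time differences between consecutive events
3. Find the maximum difference
4. Longest gap: 418 seconds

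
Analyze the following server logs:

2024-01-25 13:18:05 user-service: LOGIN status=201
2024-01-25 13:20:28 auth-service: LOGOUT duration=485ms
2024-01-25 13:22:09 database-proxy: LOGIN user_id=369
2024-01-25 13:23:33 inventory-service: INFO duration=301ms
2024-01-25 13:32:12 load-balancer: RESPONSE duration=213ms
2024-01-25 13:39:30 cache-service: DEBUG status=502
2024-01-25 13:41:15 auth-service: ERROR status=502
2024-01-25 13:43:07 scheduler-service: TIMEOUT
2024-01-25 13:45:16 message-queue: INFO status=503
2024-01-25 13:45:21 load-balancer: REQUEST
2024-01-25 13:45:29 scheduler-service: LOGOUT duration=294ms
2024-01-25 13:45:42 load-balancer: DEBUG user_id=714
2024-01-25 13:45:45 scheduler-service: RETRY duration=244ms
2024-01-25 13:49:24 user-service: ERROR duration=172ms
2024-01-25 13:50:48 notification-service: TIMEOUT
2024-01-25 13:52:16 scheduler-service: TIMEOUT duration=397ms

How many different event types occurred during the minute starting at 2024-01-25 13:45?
5

To count unique event types:

1. Filter events in the minute starting at 2024-01-25 13:45
2. Extract event types from matching entries
3. Count unique types: 5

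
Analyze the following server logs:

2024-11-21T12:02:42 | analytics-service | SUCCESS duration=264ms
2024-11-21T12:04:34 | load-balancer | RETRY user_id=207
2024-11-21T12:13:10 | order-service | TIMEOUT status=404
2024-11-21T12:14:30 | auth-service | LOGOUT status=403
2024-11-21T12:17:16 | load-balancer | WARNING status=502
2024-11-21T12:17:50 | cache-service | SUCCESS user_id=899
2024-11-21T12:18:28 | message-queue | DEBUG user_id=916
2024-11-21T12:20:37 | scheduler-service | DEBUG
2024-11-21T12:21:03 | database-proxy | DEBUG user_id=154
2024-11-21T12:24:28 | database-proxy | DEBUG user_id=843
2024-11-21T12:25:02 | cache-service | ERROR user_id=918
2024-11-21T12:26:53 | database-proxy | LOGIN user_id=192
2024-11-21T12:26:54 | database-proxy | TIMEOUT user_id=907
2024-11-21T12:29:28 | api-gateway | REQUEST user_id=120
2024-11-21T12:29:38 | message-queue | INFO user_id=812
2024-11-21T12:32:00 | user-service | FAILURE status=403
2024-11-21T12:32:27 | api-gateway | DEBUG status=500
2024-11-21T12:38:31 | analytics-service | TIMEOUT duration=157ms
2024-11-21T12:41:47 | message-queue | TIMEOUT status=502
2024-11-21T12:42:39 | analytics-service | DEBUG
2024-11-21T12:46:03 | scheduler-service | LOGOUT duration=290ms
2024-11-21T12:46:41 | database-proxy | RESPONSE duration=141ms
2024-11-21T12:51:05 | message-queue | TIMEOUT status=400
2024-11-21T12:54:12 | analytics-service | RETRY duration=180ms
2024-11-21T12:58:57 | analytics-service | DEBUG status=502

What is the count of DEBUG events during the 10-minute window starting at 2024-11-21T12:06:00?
0

To count events in the time window:

1. Window boundaries: 2024-11-21T12:06:00 to 2024-11-21T12:16:00
2. Filter for DEBUG events within this window
3. Count matching events: 0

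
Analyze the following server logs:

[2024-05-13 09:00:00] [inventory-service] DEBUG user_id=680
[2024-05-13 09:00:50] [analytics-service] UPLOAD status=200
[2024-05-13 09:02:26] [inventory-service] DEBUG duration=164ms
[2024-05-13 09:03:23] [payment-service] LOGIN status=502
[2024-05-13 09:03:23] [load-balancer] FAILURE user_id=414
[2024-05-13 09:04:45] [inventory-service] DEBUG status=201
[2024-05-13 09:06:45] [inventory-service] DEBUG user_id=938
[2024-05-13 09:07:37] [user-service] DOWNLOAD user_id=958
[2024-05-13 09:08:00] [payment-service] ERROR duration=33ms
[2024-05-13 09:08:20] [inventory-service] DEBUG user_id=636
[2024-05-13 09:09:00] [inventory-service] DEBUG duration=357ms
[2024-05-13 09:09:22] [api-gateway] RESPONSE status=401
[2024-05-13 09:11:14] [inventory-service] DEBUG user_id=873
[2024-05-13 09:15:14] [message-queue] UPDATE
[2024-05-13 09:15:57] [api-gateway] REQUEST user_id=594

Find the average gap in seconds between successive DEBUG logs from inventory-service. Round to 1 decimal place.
112.3

To calculate average interval:

1. Find all DEBUG events for inventory-service in order
2. Calculate time gaps between consecutive events
3. Compute mean of gaps: 674 / 6 = 112.3 seconds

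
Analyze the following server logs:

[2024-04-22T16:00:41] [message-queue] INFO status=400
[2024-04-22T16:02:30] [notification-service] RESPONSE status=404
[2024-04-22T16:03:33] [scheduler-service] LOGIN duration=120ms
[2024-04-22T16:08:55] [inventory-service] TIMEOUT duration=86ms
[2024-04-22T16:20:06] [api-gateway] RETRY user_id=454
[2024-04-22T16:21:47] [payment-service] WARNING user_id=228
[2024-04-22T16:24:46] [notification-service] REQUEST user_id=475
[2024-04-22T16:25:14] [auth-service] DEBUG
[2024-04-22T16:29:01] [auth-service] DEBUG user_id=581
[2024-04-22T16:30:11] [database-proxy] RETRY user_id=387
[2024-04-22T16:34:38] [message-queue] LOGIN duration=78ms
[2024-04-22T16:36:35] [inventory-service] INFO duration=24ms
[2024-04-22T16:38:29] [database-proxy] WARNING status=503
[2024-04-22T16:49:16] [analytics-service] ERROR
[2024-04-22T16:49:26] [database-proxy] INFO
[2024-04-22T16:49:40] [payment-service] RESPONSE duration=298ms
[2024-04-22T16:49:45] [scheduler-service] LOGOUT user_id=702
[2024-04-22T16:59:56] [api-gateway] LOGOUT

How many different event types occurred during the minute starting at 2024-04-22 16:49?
4

To count unique event types:

1. Filter events in the minute starting at 2024-04-22 16:49
2. Extract event types from matching entries
3. Count unique types: 4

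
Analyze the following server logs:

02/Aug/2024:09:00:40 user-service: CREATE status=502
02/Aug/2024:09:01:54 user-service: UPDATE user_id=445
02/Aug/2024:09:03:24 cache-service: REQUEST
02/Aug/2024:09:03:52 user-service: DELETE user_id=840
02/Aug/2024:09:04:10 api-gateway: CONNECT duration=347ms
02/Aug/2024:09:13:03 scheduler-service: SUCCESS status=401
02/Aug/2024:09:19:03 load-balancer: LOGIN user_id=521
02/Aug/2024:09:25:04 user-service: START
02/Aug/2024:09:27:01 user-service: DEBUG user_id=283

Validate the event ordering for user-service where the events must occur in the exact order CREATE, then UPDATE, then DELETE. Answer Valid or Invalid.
Valid

To validate ordering:

1. Required order: CREATE → UPDATE → DELETE
2. Rule: the events must occur in the exact order CREATE, then UPDATE, then DELETE
3. Check actual order of events for user-service
4. Result: Valid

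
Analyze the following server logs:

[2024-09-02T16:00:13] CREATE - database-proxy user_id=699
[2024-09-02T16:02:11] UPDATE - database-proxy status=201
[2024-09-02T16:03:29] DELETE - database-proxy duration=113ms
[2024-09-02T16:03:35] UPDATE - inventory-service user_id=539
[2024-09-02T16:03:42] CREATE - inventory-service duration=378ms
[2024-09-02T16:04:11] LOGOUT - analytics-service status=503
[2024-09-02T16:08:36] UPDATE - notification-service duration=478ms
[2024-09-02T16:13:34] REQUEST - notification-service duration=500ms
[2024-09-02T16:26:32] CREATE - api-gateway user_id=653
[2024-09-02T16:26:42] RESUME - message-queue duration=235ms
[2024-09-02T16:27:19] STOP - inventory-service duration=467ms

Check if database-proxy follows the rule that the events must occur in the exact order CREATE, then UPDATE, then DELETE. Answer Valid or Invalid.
Valid

To validate ordering:

1. Required order: CREATE → UPDATE → DELETE
2. Rule: the events must occur in the exact order CREATE, then UPDATE, then DELETE
3. Check actual order of events for database-proxy
4. Result: Valid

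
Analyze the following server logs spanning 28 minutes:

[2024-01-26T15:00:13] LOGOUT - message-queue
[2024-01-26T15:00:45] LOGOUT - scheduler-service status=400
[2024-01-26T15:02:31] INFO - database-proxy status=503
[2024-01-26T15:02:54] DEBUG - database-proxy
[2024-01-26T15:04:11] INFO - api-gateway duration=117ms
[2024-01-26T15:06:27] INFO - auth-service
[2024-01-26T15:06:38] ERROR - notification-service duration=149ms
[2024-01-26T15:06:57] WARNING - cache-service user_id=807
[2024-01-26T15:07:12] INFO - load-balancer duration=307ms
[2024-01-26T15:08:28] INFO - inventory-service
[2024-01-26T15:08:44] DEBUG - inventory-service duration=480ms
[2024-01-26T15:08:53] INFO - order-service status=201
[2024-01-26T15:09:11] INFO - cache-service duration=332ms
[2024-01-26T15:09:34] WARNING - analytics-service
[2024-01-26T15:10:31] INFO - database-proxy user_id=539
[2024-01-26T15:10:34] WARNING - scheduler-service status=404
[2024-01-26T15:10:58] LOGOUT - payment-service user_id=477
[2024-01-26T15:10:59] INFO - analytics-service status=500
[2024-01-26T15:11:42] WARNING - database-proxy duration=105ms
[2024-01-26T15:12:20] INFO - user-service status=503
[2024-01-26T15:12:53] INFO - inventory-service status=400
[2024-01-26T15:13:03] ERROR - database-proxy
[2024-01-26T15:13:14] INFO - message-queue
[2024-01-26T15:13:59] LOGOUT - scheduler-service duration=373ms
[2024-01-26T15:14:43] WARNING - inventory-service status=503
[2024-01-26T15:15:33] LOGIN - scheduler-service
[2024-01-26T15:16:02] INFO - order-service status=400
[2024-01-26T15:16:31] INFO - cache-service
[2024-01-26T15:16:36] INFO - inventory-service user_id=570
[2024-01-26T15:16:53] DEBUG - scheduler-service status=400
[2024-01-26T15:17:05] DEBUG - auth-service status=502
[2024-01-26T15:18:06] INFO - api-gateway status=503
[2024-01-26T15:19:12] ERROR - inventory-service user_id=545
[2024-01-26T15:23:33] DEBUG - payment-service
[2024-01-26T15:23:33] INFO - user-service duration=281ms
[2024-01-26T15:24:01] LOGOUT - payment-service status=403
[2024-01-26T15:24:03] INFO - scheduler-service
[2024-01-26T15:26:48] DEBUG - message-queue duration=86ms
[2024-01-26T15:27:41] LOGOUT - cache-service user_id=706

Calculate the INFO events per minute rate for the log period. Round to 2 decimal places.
0.64

To calculate the rate:

1. Count total INFO events: 18
2. Total time period: 28 minutes
3. Rate = 18 / 28 = 0.64 events per minute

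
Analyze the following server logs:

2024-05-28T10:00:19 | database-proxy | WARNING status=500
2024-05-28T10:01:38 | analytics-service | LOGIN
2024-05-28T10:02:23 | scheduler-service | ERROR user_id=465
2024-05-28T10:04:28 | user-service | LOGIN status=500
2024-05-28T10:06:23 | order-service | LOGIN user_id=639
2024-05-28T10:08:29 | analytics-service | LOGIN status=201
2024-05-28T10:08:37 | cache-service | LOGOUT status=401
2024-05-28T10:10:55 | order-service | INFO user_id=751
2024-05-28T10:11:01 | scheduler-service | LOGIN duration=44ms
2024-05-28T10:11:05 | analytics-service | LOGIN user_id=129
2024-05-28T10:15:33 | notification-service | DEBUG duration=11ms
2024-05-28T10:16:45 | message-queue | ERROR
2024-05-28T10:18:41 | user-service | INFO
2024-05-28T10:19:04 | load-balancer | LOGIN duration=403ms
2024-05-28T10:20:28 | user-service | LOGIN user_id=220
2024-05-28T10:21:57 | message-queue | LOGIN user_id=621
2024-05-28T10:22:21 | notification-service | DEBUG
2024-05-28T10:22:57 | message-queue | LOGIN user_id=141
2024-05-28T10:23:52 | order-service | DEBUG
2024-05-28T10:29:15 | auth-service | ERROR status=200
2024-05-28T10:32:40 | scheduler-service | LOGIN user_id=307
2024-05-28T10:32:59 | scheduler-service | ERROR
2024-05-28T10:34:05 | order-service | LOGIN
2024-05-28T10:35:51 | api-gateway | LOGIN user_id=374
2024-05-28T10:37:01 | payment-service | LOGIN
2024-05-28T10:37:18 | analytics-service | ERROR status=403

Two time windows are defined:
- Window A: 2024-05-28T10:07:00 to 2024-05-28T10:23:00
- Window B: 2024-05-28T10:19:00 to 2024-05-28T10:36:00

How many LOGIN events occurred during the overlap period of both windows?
4

To find overlap events:

1. Window A: 2024-05-28T10:07:00 to 2024-05-28T10:23:00
2. Window B: 2024-05-28T10:19:00 to 2024-05-28T10:36:00
3. Overlap period: 2024-05-28T10:19:00 to 2024-05-28T10:23:00
4. Count LOGIN events in overlap: 4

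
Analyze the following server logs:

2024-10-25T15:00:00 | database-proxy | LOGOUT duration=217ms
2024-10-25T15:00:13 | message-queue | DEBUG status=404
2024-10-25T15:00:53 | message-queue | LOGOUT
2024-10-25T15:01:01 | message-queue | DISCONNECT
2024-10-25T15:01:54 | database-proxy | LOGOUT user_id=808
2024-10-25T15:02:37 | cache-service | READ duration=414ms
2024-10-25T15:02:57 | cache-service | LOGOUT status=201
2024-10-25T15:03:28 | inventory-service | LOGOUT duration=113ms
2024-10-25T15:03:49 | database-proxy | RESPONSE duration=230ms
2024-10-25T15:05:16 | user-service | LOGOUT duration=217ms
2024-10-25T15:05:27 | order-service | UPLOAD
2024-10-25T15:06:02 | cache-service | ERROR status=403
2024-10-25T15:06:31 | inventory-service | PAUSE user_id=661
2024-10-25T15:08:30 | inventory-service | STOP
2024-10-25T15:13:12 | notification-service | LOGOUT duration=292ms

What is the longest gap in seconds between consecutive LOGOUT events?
476

To find the longest gap:

1. Extract all LOGOUT events in chronological order
2. Calculate time differences between consecutive events
3. Find the maximum difference
4. Longest gap: 476 seconds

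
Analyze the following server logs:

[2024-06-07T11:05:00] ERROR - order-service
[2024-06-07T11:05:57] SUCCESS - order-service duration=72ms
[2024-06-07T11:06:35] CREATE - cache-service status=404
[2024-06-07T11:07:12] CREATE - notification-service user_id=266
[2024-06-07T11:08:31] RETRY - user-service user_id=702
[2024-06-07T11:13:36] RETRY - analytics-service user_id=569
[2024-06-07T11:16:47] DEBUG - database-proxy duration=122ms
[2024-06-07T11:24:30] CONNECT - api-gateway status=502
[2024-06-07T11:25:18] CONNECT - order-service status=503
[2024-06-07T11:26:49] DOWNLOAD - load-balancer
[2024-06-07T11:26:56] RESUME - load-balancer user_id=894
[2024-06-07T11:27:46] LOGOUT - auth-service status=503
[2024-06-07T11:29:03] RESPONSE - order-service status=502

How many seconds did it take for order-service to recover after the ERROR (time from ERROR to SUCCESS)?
57

To calculate recovery time:

1. Find ERROR event for order-service: 2024-06-07T11:05:00
2. Find next SUCCESS event for order-service: 2024-06-07T11:05:57
3. Recovery time: 2024-06-07T11:05:57 - 2024-06-07T11:05:00 = 57 seconds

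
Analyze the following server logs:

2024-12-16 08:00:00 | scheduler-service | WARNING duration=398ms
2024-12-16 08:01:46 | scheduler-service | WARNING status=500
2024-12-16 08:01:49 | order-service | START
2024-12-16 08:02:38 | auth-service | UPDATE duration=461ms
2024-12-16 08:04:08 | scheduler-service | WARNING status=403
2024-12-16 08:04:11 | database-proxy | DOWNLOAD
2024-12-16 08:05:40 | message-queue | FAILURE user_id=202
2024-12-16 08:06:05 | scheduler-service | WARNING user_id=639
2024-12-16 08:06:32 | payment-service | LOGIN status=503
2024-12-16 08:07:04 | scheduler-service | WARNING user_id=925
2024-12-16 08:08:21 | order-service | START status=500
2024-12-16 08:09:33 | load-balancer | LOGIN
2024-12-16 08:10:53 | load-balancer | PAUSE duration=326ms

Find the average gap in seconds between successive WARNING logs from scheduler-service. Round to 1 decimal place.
106.0

To calculate average interval:

1. Find all WARNING events for scheduler-service in order
2. Calculate time gaps between consecutive events
3. Compute mean of gaps: 424 / 4 = 106.0 seconds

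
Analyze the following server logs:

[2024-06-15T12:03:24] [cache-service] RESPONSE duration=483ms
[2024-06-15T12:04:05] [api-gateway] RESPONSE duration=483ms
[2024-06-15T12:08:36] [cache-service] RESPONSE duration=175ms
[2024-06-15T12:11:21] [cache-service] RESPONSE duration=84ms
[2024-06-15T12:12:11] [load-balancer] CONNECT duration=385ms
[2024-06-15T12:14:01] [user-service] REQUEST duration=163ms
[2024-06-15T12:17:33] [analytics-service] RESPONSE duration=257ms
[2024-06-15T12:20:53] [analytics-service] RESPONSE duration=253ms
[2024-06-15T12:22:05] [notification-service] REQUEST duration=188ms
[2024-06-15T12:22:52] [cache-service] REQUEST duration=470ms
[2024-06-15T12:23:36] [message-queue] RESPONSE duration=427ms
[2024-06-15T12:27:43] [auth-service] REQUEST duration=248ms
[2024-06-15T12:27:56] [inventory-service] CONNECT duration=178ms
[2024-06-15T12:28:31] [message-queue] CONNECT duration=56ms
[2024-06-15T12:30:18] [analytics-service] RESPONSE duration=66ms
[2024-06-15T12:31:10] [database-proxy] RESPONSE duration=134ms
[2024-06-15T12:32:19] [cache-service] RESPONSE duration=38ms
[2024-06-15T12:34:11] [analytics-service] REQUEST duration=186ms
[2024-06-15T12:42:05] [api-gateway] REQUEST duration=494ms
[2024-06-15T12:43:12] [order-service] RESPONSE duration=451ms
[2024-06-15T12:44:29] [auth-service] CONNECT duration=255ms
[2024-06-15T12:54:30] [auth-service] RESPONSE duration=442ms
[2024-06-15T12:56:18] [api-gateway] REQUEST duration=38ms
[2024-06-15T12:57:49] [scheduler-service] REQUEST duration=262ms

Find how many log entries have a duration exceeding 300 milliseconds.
8

To count timeouts:

1. Threshold: 300ms
2. Extract duration from each log entry
3. Count entries where duration > 300
4. Timeout count: 8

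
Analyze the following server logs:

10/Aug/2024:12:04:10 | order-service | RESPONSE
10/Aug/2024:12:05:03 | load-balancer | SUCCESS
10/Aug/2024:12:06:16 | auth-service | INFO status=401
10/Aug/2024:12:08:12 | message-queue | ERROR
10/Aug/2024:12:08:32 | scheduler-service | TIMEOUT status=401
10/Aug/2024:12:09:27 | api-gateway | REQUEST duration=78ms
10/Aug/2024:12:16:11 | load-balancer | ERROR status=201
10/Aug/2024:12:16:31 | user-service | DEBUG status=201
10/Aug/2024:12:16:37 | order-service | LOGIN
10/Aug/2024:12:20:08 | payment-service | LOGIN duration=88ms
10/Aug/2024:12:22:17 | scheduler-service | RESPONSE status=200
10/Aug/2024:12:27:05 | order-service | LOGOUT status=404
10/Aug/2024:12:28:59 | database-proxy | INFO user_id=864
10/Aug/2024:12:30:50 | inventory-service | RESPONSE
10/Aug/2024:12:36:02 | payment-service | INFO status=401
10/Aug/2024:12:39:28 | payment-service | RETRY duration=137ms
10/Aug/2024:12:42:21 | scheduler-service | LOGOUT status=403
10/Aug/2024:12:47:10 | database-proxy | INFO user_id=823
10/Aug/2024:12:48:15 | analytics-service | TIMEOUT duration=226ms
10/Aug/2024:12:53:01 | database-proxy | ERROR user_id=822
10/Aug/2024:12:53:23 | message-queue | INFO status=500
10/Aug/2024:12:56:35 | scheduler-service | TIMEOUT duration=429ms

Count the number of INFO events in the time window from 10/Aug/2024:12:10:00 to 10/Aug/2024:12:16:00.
0

To count events in the time window:

1. Window boundaries: 10/Aug/2024:12:10:00 to 10/Aug/2024:12:16:00
2. Filter for INFO events within this window
3. Count matching events: 0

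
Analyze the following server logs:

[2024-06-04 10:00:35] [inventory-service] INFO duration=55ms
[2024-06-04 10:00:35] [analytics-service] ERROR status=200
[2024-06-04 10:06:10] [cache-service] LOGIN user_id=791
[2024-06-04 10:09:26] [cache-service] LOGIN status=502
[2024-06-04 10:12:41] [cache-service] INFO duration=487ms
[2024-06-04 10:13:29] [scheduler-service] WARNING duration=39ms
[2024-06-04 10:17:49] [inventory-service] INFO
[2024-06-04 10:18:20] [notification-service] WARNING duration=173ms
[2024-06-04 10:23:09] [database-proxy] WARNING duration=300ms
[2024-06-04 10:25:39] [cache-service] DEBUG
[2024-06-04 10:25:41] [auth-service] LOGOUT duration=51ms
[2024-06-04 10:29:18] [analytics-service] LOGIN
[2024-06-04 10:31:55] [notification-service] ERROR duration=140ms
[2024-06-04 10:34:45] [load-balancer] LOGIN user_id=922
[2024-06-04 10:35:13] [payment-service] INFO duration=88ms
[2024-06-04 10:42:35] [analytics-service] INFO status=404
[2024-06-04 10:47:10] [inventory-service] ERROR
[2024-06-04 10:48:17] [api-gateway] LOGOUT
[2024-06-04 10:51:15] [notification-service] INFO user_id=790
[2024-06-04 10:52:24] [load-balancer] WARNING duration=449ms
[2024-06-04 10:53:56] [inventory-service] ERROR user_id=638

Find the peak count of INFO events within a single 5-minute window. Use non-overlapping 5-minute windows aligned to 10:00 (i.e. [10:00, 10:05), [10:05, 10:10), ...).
1

To find the burst window:

1. Divide the log period into non-overlapping 5-minute windows starting at 10:00
2. Count INFO events in each window
3. Find the window with maximum count
4. Maximum events in a window: 1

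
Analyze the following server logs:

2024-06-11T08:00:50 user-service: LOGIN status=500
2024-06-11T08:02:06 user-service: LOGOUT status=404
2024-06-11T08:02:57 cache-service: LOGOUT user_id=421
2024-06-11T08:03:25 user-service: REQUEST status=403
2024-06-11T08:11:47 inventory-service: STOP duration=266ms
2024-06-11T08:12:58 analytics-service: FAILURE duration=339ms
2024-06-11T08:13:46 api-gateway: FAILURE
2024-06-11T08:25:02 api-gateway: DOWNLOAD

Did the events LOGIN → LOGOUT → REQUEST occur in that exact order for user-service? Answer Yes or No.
Yes

To verify sequence order:

1. Find all events in sequence LOGIN → LOGOUT → REQUEST for user-service
2. Extract their timestamps
3. Check if timestamps are in ascending order
4. Result: Yes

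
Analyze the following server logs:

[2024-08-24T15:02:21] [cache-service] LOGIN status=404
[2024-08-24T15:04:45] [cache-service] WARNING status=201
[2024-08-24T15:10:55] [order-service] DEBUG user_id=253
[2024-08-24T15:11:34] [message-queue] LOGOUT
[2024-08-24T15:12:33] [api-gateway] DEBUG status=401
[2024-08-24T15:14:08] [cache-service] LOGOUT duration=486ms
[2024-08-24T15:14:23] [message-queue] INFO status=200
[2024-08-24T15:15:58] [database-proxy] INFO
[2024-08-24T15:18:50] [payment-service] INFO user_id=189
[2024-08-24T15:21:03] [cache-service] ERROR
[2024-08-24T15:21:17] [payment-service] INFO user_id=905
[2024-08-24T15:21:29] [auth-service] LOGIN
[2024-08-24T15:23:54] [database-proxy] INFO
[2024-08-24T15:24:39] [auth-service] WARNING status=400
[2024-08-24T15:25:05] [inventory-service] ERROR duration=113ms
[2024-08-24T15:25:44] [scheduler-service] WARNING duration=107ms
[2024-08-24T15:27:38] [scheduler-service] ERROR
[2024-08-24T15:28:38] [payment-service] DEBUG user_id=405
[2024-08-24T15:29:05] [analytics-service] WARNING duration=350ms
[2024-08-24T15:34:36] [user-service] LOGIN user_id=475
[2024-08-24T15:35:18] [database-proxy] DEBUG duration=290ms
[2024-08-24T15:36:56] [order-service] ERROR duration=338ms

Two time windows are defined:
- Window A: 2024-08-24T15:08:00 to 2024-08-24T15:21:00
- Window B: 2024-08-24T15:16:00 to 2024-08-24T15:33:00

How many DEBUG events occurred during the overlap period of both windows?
0

To find overlap events:

1. Window A: 2024-08-24T15:08:00 to 2024-08-24T15:21:00
2. Window B: 2024-08-24T15:16:00 to 2024-08-24T15:33:00
3. Overlap period: 2024-08-24T15:16:00 to 2024-08-24T15:21:00
4. Count DEBUG events in overlap: 0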